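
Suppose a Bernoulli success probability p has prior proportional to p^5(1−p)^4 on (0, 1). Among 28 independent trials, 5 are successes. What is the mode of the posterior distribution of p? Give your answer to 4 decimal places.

p̂_MAP = 0.2703

The prior density ∝ p^5(1−p)^4 is the kernel of Beta(6, 5).
Data: 5 successes in 28 trials. The binomial likelihood contributes p^5(1−p)^23, so the posterior is Beta(6+5, 5+23) = Beta(11, 28).
For Beta(a, b) with a, b > 1 the mode is (a−1)/(a+b−2) = 10/37 ≈ 0.2703.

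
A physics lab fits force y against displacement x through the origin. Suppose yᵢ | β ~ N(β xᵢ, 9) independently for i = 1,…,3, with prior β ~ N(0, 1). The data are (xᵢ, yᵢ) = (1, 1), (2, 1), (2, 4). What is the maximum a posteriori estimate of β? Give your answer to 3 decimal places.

log p(β | y) = −Σ(yᵢ − βxᵢ)²/(2·9) − β²/(2·1) + const.
Setting the derivative to zero: Σxᵢ(yᵢ − βxᵢ)/9 − β/1 = 0, so β = Σxᵢyᵢ / (Σxᵢ² + σ²/τ²).
Σxᵢyᵢ = 1·1 + 2·1 + 2·4 = 11; Σxᵢ² = 9; σ²/τ² = 9.
β̂_MAP = 11 / (9 + 9) = 11/18 ≈ 0.611.

β̂_MAP = 0.611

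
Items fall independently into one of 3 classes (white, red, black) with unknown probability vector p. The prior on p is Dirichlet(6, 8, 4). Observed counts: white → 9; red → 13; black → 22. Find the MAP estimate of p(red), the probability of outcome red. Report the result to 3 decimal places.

MAP estimate of p(red) = 0.339

The posterior is Dirichlet(αᵢ + nᵢ) = Dirichlet(15, 21, 26).
For a Dirichlet(a₁,…,a_K) with all aᵢ > 1, the mode has j-th component (aⱼ − 1)/(Σaᵢ − K).
Here Σaᵢ = 62 and K = 3, so p(red) = (21 − 1)/(62 − 3) = 20/59 ≈ 0.339.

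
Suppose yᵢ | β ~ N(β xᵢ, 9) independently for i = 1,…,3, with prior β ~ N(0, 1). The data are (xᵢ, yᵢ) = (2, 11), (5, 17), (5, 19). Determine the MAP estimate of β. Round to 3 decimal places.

log p(β | y) = −Σ(yᵢ − βxᵢ)²/(2·9) − β²/(2·1) + const.
Setting the derivative to zero: Σxᵢ(yᵢ − βxᵢ)/9 − β/1 = 0, so β = Σxᵢyᵢ / (Σxᵢ² + σ²/τ²).
Σxᵢyᵢ = 2·11 + 5·17 + 5·19 = 202; Σxᵢ² = 54; σ²/τ² = 9.
β̂_MAP = 202 / (54 + 9) = 202/63 ≈ 3.206.

β̂_MAP = 3.206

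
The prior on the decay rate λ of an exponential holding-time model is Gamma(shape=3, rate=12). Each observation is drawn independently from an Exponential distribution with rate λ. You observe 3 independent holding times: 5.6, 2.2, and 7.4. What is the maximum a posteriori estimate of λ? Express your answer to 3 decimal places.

λ̂_MAP = 0.184

The Exponential(rate=λ) likelihood is ∝ λ^n e^(−λΣtᵢ). Here n = 3 and Σtᵢ = 5.6 + 2.2 + 7.4 = 15.2.
Posterior ∝ λ^2e^(−12λ) · λ^3e^(−15.2λ) = λ^5e^(−27.2λ), i.e. Gamma(6, 27.2).
Mode = (a−1)/b = 5/27.2 ≈ 0.184.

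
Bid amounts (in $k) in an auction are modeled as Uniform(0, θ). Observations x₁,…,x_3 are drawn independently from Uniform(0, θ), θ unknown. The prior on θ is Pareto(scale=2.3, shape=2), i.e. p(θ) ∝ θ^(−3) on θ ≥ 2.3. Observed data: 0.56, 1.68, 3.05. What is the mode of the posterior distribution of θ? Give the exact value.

θ̂_MAP = 3.05

The Uniform(0, θ) likelihood is θ^(−n) for θ ≥ max(xᵢ), zero otherwise. Here max(xᵢ) = 3.05.
Posterior ∝ θ^(−3) · θ^(−3) = θ^(−6) on θ ≥ max(2.3, 3.05) = 3.05.
This density is strictly decreasing in θ, so the posterior mode lies at the lower boundary of the support.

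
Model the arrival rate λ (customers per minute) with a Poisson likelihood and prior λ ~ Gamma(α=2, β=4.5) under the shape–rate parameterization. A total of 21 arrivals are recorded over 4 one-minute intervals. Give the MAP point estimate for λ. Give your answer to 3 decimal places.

Σxᵢ = 21, n = 4.
Posterior ∝ λe^(−4.5λ) · λ^21e^(−4λ) = λ^22e^(−8.5λ), i.e. Gamma(shape=23, rate=8.5).
The mode of a Gamma(a, b) with a ≥ 1 (shape–rate) is (a−1)/b = 22/8.5 ≈ 2.588.

λ̂_MAP = 2.588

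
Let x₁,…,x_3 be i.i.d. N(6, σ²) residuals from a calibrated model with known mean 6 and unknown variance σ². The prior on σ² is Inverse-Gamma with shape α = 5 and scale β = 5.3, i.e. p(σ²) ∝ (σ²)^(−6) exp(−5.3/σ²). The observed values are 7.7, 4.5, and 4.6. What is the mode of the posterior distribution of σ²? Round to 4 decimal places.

σ̂²_MAP = 1.1800

Sum of squared deviations about the known mean: SS = (7.7−6)² + (4.5−6)² + (4.6−6)² = 7.1.
The Normal likelihood contributes (σ²)^(−n/2) exp(−SS/(2σ²)), so the posterior is Inverse-Gamma(α + n/2, β + SS/2) = Inverse-Gamma(6.5, 8.85).
The mode of Inverse-Gamma(a, b) is b/(a+1) = 8.85/7.5 ≈ 1.1800.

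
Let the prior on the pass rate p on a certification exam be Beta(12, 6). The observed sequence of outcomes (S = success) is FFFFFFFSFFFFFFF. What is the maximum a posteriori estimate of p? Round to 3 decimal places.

p̂_MAP = 0.387

Prior: Beta(12, 6).
Data: 1 success in 15 trials (from the sequence). The binomial likelihood contributes p(1−p)^14, so the posterior is Beta(12+1, 6+14) = Beta(13, 20).
For Beta(a, b) with a, b > 1 the mode is (a−1)/(a+b−2) = 12/31 ≈ 0.387.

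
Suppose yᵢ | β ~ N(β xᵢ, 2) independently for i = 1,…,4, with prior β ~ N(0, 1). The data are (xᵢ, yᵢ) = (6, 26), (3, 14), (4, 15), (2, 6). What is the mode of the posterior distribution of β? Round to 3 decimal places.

log p(β | y) = −Σ(yᵢ − βxᵢ)²/(2·2) − β²/(2·1) + const.
Setting the derivative to zero: Σxᵢ(yᵢ − βxᵢ)/2 − β/1 = 0, so β = Σxᵢyᵢ / (Σxᵢ² + σ²/τ²).
Σxᵢyᵢ = 6·26 + 3·14 + 4·15 + 2·6 = 270; Σxᵢ² = 65; σ²/τ² = 2.
β̂_MAP = 270 / (65 + 2) = 270/67 ≈ 4.030.

β̂_MAP = 4.030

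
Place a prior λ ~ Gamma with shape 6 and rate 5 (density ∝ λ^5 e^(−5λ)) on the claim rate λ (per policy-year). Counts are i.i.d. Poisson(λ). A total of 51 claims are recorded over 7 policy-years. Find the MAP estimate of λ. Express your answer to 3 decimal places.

Σxᵢ = 51, n = 7.
Posterior ∝ λ^5e^(−5λ) · λ^51e^(−7λ) = λ^56e^(−12λ), i.e. Gamma(shape=57, rate=12).
The mode of a Gamma(a, b) with a ≥ 1 (shape–rate) is (a−1)/b = 56/12 ≈ 4.667.

λ̂_MAP = 4.667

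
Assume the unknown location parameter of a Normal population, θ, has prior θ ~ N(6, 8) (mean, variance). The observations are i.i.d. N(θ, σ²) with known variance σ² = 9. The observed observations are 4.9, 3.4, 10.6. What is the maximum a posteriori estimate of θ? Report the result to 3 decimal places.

n = 3; x̄ = (4.9 + 3.4 + 10.6)/3 = 18.9/3 = 6.3.
For a Normal prior and Normal likelihood with known variance, the posterior is Normal; its mode equals its mean, the precision-weighted average.
Prior precision 1/σ₀² = 1/8 = 0.125; data precision n/σ² = 3/9 = 1/3.
θ̂ = (0.125·6 + (1/3)·6.3) / (0.125 + 1/3) = 2.85/(11/24) = 342/55 ≈ 6.218.

θ̂_MAP = 6.218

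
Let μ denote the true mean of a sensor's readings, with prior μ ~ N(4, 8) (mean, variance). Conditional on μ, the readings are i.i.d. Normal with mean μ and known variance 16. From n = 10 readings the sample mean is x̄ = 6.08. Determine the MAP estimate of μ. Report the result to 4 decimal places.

μ̂_MAP = 5.7333

n = 10, x̄ = 6.08.
For a Normal prior and Normal likelihood with known variance, the posterior is Normal; its mode equals its mean, the precision-weighted average.
Prior precision 1/σ₀² = 1/8 = 0.125; data precision n/σ² = 10/16 = 0.625.
μ̂ = (0.125·4 + 0.625·6.08) / (0.125 + 0.625) = 4.3/0.75 = 86/15 ≈ 5.7333.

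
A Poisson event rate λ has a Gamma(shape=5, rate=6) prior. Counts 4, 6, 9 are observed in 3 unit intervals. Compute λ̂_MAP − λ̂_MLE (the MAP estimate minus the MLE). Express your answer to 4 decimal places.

MAP − MLE = -3.7778

Σxᵢ = 19. Posterior is Gamma(24, 9); MAP = (24−1)/9 = 23/9 ≈ 2.55556.
MLE = x̄ = 19/3 ≈ 6.33333.
Difference = 23/9 − 19/3 = -34/9 ≈ -3.7778.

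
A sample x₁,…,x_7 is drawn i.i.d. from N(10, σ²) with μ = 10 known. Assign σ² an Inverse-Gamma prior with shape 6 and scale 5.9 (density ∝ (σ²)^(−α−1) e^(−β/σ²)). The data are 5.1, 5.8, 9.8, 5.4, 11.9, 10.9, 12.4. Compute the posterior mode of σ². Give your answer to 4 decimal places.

Sum of squared deviations about the known mean: SS = (5.1−10)² + (5.8−10)² + (9.8−10)² + (5.4−10)² + (11.9−10)² + (10.9−10)² + (12.4−10)² = 73.03.
The Normal likelihood contributes (σ²)^(−n/2) exp(−SS/(2σ²)), so the posterior is Inverse-Gamma(α + n/2, β + SS/2) = Inverse-Gamma(9.5, 42.415).
The mode of Inverse-Gamma(a, b) is b/(a+1) = 42.415/10.5 ≈ 4.0395.

σ̂²_MAP = 4.0395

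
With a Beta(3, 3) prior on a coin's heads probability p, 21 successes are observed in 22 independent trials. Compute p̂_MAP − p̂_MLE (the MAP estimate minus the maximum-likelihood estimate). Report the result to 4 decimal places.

MAP − MLE = -0.0699

Posterior is Beta(24, 4); MAP = (24−1)/(28−2) = 23/26 ≈ 0.88462.
MLE ignores the prior: p̂_MLE = k/n = 21/22 ≈ 0.95455.
Difference = 23/26 − 21/22 = -10/143 ≈ -0.0699.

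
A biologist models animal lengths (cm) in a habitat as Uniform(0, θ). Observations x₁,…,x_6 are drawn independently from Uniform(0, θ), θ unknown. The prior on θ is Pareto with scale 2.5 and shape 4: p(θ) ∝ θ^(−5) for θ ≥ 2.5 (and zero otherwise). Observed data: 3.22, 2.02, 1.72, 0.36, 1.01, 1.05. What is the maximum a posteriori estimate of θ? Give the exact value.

θ̂_MAP = 3.22

The Uniform(0, θ) likelihood is θ^(−n) for θ ≥ max(xᵢ), zero otherwise. Here max(xᵢ) = 3.22.
Posterior ∝ θ^(−5) · θ^(−6) = θ^(−11) on θ ≥ max(2.5, 3.22) = 3.22.
This density is strictly decreasing in θ, so the posterior mode lies at the lower boundary of the support.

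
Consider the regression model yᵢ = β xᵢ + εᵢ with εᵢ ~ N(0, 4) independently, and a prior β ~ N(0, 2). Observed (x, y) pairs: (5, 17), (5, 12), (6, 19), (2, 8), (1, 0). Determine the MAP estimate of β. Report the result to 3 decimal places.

log p(β | y) = −Σ(yᵢ − βxᵢ)²/(2·4) − β²/(2·2) + const.
Setting the derivative to zero: Σxᵢ(yᵢ − βxᵢ)/4 − β/2 = 0, so β = Σxᵢyᵢ / (Σxᵢ² + σ²/τ²).
Σxᵢyᵢ = 5·17 + 5·12 + 6·19 + 2·8 + 1·0 = 275; Σxᵢ² = 91; σ²/τ² = 2.
β̂_MAP = 275 / (91 + 2) = 275/93 ≈ 2.957.

β̂_MAP = 2.957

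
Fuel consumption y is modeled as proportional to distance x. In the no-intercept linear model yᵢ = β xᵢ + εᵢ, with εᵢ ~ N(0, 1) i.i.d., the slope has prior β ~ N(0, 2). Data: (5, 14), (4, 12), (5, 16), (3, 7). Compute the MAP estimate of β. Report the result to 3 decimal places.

log p(β | y) = −Σ(yᵢ − βxᵢ)²/(2·1) − β²/(2·2) + const.
Setting the derivative to zero: Σxᵢ(yᵢ − βxᵢ)/1 − β/2 = 0, so β = Σxᵢyᵢ / (Σxᵢ² + σ²/τ²).
Σxᵢyᵢ = 5·14 + 4·12 + 5·16 + 3·7 = 219; Σxᵢ² = 75; σ²/τ² = 0.5.
β̂_MAP = 219 / (75 + 0.5) = 219/75.5 ≈ 2.901.

β̂_MAP = 2.901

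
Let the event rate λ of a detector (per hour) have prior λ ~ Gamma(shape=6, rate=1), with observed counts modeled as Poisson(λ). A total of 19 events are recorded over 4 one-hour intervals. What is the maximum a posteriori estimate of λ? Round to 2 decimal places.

λ̂_MAP = 4.80

Σxᵢ = 19, n = 4.
Posterior ∝ λ^5e^(−1λ) · λ^19e^(−4λ) = λ^24e^(−5λ), i.e. Gamma(shape=25, rate=5).
The mode of a Gamma(a, b) with a ≥ 1 (shape–rate) is (a−1)/b = 24/5 ≈ 4.80.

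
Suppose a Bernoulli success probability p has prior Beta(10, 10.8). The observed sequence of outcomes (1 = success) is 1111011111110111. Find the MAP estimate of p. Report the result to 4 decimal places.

p̂_MAP = 0.6609

Prior: Beta(10, 10.8).
Data: 14 successes in 16 trials (from the sequence). The binomial likelihood contributes p^14(1−p)^2, so the posterior is Beta(10+14, 10.8+2) = Beta(24, 12.8).
For Beta(a, b) with a, b > 1 the mode is (a−1)/(a+b−2) = 23/34.8 ≈ 0.6609.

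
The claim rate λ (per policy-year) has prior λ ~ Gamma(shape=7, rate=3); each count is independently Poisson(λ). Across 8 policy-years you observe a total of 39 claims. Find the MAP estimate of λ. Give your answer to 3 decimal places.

Σxᵢ = 39, n = 8.
Posterior ∝ λ^6e^(−3λ) · λ^39e^(−8λ) = λ^45e^(−11λ), i.e. Gamma(shape=46, rate=11).
The mode of a Gamma(a, b) with a ≥ 1 (shape–rate) is (a−1)/b = 45/11 ≈ 4.091.

λ̂_MAP = 4.091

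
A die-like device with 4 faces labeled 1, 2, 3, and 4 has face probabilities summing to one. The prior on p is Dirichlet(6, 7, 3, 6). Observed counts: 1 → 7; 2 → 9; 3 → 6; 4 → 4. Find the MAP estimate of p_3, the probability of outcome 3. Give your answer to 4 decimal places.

The posterior is Dirichlet(αᵢ + nᵢ) = Dirichlet(13, 16, 9, 10).
For a Dirichlet(a₁,…,a_K) with all aᵢ > 1, the mode has j-th component (aⱼ − 1)/(Σaᵢ − K).
Here Σaᵢ = 48 and K = 4, so p_3 = (9 − 1)/(48 − 4) = 8/44 ≈ 0.1818.

MAP estimate: 0.1818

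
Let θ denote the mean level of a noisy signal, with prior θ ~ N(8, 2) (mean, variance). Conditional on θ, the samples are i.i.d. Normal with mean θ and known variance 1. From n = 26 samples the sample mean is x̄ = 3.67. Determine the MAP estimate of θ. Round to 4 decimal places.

θ̂_MAP = 3.7517

n = 26, x̄ = 3.67.
For a Normal prior and Normal likelihood with known variance, the posterior is Normal; its mode equals its mean, the precision-weighted average.
Prior precision 1/σ₀² = 1/2 = 0.5; data precision n/σ² = 26/1 = 26.
θ̂ = (0.5·8 + 26·3.67) / (0.5 + 26) = 99.42/26.5 = 4971/1325 ≈ 3.7517.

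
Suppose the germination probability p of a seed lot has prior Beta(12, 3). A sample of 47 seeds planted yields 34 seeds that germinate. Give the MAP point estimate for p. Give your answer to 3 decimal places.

Prior: Beta(12, 3).
Data: 34 successes in 47 trials. The binomial likelihood contributes p^34(1−p)^13, so the posterior is Beta(12+34, 3+13) = Beta(46, 16).
For Beta(a, b) with a, b > 1 the mode is (a−1)/(a+b−2) = 45/60 ≈ 0.750.

p̂_MAP = 0.750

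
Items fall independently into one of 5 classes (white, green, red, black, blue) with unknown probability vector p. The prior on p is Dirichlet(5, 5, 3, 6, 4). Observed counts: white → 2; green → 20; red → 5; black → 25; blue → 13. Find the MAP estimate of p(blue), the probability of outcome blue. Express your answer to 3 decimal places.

MAP estimate of p(blue) = 0.193

The posterior is Dirichlet(αᵢ + nᵢ) = Dirichlet(7, 25, 8, 31, 17).
For a Dirichlet(a₁,…,a_K) with all aᵢ > 1, the mode has j-th component (aⱼ − 1)/(Σaᵢ − K).
Here Σaᵢ = 88 and K = 5, so p(blue) = (17 − 1)/(88 − 5) = 16/83 ≈ 0.193.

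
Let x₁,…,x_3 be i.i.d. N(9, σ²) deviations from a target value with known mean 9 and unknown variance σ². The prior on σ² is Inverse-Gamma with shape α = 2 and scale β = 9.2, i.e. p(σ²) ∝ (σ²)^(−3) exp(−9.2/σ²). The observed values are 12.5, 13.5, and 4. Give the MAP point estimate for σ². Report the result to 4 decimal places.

Sum of squared deviations about the known mean: SS = (12.5−9)² + (13.5−9)² + (4−9)² = 57.5.
The Normal likelihood contributes (σ²)^(−n/2) exp(−SS/(2σ²)), so the posterior is Inverse-Gamma(α + n/2, β + SS/2) = Inverse-Gamma(3.5, 37.95).
The mode of Inverse-Gamma(a, b) is b/(a+1) = 37.95/4.5 ≈ 8.4333.

σ̂²_MAP = 8.4333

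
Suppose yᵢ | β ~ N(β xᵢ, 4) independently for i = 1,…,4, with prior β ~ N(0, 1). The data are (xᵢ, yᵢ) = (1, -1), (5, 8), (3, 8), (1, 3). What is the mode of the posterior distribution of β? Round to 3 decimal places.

β̂_MAP = 1.650

log p(β | y) = −Σ(yᵢ − βxᵢ)²/(2·4) − β²/(2·1) + const.
Setting the derivative to zero: Σxᵢ(yᵢ − βxᵢ)/4 − β/1 = 0, so β = Σxᵢyᵢ / (Σxᵢ² + σ²/τ²).
Σxᵢyᵢ = 1·(-1) + 5·8 + 3·8 + 1·3 = 66; Σxᵢ² = 36; σ²/τ² = 4.
β̂_MAP = 66 / (36 + 4) = 66/40 ≈ 1.650.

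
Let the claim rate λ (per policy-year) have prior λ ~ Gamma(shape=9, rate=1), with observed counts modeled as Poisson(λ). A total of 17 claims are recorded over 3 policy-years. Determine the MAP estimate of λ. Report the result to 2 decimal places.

Σxᵢ = 17, n = 3.
Posterior ∝ λ^8e^(−1λ) · λ^17e^(−3λ) = λ^25e^(−4λ), i.e. Gamma(shape=26, rate=4).
The mode of a Gamma(a, b) with a ≥ 1 (shape–rate) is (a−1)/b = 25/4 ≈ 6.25.

λ̂_MAP = 6.25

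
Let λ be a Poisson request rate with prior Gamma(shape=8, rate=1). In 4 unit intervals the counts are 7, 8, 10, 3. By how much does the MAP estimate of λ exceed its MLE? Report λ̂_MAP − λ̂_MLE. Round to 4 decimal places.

MAP − MLE = 0.0000

Σxᵢ = 28. Posterior is Gamma(36, 5); MAP = (36−1)/5 = 35/5 ≈ 7.00000.
MLE = x̄ = 28/4 ≈ 7.00000.
Difference = 35/5 − 28/4 = 0 ≈ 0.0000.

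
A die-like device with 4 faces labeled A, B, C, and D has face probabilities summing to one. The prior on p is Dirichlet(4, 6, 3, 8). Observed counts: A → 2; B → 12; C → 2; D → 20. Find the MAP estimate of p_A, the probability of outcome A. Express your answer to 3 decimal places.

The posterior is Dirichlet(αᵢ + nᵢ) = Dirichlet(6, 18, 5, 28).
For a Dirichlet(a₁,…,a_K) with all aᵢ > 1, the mode has j-th component (aⱼ − 1)/(Σaᵢ − K).
Here Σaᵢ = 57 and K = 4, so p_A = (6 − 1)/(57 − 4) = 5/53 ≈ 0.094.

MAP estimate of p_A = 0.094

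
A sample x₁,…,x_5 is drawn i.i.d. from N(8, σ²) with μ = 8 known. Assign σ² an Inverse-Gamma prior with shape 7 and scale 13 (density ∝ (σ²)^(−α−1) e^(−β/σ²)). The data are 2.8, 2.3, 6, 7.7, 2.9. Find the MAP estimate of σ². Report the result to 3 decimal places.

Sum of squared deviations about the known mean: SS = (2.8−8)² + (2.3−8)² + (6−8)² + (7.7−8)² + (2.9−8)² = 89.63.
The Normal likelihood contributes (σ²)^(−n/2) exp(−SS/(2σ²)), so the posterior is Inverse-Gamma(α + n/2, β + SS/2) = Inverse-Gamma(9.5, 57.815).
The mode of Inverse-Gamma(a, b) is b/(a+1) = 57.815/10.5 ≈ 5.506.

σ̂²_MAP = 5.506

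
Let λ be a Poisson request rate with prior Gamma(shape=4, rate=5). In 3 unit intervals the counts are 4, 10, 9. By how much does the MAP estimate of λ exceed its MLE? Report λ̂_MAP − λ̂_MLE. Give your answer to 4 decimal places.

Σxᵢ = 23. Posterior is Gamma(27, 8); MAP = (27−1)/8 = 26/8 ≈ 3.25000.
MLE = x̄ = 23/3 ≈ 7.66667.
Difference = 26/8 − 23/3 = -53/12 ≈ -4.4167.

MAP − MLE = -4.4167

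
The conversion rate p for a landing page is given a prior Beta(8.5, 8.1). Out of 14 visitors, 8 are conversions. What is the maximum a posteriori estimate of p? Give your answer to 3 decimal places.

p̂_MAP = 0.542

Prior: Beta(8.5, 8.1).
Data: 8 successes in 14 trials. The binomial likelihood contributes p^8(1−p)^6, so the posterior is Beta(8.5+8, 8.1+6) = Beta(16.5, 14.1).
For Beta(a, b) with a, b > 1 the mode is (a−1)/(a+b−2) = 15.5/28.6 ≈ 0.542.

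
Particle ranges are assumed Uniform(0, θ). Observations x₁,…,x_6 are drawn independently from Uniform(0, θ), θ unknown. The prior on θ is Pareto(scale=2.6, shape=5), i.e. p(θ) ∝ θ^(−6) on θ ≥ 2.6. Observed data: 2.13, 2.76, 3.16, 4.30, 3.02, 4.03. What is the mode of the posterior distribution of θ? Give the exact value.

θ̂_MAP = 4.30

The Uniform(0, θ) likelihood is θ^(−n) for θ ≥ max(xᵢ), zero otherwise. Here max(xᵢ) = 4.30.
Posterior ∝ θ^(−6) · θ^(−6) = θ^(−12) on θ ≥ max(2.6, 4.30) = 4.30.
This density is strictly decreasing in θ, so the posterior mode lies at the lower boundary of the support.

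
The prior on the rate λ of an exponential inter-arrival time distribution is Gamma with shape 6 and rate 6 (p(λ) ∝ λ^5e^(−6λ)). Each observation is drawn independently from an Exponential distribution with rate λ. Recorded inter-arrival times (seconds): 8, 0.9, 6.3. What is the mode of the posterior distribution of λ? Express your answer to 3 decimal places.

λ̂_MAP = 0.377

The Exponential(rate=λ) likelihood is ∝ λ^n e^(−λΣtᵢ). Here n = 3 and Σtᵢ = 8 + 0.9 + 6.3 = 15.2.
Posterior ∝ λ^5e^(−6λ) · λ^3e^(−15.2λ) = λ^8e^(−21.2λ), i.e. Gamma(9, 21.2).
Mode = (a−1)/b = 8/21.2 ≈ 0.377.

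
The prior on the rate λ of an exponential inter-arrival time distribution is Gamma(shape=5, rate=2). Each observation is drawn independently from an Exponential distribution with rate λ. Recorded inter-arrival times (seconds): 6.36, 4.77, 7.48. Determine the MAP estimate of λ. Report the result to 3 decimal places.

The Exponential(rate=λ) likelihood is ∝ λ^n e^(−λΣtᵢ). Here n = 3 and Σtᵢ = 6.36 + 4.77 + 7.48 = 18.61.
Posterior ∝ λ^4e^(−2λ) · λ^3e^(−18.61λ) = λ^7e^(−20.61λ), i.e. Gamma(8, 20.61).
Mode = (a−1)/b = 7/20.61 ≈ 0.340.

λ̂_MAP = 0.340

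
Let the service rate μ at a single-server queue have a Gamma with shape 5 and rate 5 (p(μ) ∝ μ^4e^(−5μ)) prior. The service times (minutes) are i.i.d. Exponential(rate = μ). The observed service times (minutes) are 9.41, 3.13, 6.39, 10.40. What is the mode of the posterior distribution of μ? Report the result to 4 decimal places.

The Exponential(rate=μ) likelihood is ∝ μ^n e^(−μΣtᵢ). Here n = 4 and Σtᵢ = 9.41 + 3.13 + 6.39 + 10.40 = 29.33.
Posterior ∝ μ^4e^(−5μ) · μ^4e^(−29.33μ) = μ^8e^(−34.33μ), i.e. Gamma(9, 34.33).
Mode = (a−1)/b = 8/34.33 ≈ 0.2330.

μ̂_MAP = 0.2330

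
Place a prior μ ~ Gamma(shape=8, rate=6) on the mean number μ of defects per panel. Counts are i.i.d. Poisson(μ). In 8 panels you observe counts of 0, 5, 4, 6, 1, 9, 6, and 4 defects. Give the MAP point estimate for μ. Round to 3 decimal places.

μ̂_MAP = 3.000

Σxᵢ = 0+5+4+6+1+9+6+4 = 35, with n = 8.
Posterior ∝ μ^7e^(−6μ) · μ^35e^(−8μ) = μ^42e^(−14μ), i.e. Gamma(shape=43, rate=14).
The mode of a Gamma(a, b) with a ≥ 1 (shape–rate) is (a−1)/b = 42/14 ≈ 3.000.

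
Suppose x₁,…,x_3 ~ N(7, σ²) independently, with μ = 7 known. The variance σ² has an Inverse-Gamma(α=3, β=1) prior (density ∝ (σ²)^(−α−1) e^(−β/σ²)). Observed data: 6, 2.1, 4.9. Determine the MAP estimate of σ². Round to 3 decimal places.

Sum of squared deviations about the known mean: SS = (6−7)² + (2.1−7)² + (4.9−7)² = 29.42.
The Normal likelihood contributes (σ²)^(−n/2) exp(−SS/(2σ²)), so the posterior is Inverse-Gamma(α + n/2, β + SS/2) = Inverse-Gamma(4.5, 15.71).
The mode of Inverse-Gamma(a, b) is b/(a+1) = 15.71/5.5 ≈ 2.856.

σ̂²_MAP = 2.856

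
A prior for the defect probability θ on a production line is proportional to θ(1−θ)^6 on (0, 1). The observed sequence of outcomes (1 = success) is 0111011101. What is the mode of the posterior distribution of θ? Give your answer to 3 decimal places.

θ̂_MAP = 0.471

The prior density ∝ θ(1−θ)^6 is the kernel of Beta(2, 7).
Data: 7 successes in 10 trials (from the sequence). The binomial likelihood contributes θ^7(1−θ)^3, so the posterior is Beta(2+7, 7+3) = Beta(9, 10).
For Beta(a, b) with a, b > 1 the mode is (a−1)/(a+b−2) = 8/17 ≈ 0.471.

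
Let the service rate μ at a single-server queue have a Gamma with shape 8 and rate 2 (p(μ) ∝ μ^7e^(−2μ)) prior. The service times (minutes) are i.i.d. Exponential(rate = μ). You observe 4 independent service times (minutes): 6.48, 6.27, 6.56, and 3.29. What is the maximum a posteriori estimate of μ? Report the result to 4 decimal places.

μ̂_MAP = 0.4472

The Exponential(rate=μ) likelihood is ∝ μ^n e^(−μΣtᵢ). Here n = 4 and Σtᵢ = 6.48 + 6.27 + 6.56 + 3.29 = 22.60.
Posterior ∝ μ^7e^(−2μ) · μ^4e^(−22.60μ) = μ^11e^(−24.60μ), i.e. Gamma(12, 24.60).
Mode = (a−1)/b = 11/24.60 ≈ 0.4472.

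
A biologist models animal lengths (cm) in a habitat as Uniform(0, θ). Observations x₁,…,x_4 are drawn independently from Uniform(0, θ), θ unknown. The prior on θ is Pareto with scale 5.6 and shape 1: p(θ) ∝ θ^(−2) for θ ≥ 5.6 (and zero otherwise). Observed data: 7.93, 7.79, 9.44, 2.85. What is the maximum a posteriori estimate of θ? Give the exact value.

θ̂_MAP = 9.44

The Uniform(0, θ) likelihood is θ^(−n) for θ ≥ max(xᵢ), zero otherwise. Here max(xᵢ) = 9.44.
Posterior ∝ θ^(−2) · θ^(−4) = θ^(−6) on θ ≥ max(5.6, 9.44) = 9.44.
This density is strictly decreasing in θ, so the posterior mode lies at the lower boundary of the support.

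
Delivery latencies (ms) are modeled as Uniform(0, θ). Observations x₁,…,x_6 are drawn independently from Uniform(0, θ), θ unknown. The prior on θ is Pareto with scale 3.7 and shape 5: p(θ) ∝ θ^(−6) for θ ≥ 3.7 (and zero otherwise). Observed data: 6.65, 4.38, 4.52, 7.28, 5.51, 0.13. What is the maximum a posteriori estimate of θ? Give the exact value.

θ̂_MAP = 7.28

The Uniform(0, θ) likelihood is θ^(−n) for θ ≥ max(xᵢ), zero otherwise. Here max(xᵢ) = 7.28.
Posterior ∝ θ^(−6) · θ^(−6) = θ^(−12) on θ ≥ max(3.7, 7.28) = 7.28.
This density is strictly decreasing in θ, so the posterior mode lies at the lower boundary of the support.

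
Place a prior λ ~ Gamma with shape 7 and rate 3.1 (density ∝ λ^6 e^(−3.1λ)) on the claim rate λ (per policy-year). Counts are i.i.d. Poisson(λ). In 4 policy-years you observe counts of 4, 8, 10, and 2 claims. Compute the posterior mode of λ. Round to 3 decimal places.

Σxᵢ = 4+8+10+2 = 24, with n = 4.
Posterior ∝ λ^6e^(−3.1λ) · λ^24e^(−4λ) = λ^30e^(−7.1λ), i.e. Gamma(shape=31, rate=7.1).
The mode of a Gamma(a, b) with a ≥ 1 (shape–rate) is (a−1)/b = 30/7.1 ≈ 4.225.

λ̂_MAP = 4.225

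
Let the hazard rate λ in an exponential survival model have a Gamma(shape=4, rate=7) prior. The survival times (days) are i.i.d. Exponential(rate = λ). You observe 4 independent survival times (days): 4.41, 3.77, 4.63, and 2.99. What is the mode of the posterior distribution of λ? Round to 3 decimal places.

The Exponential(rate=λ) likelihood is ∝ λ^n e^(−λΣtᵢ). Here n = 4 and Σtᵢ = 4.41 + 3.77 + 4.63 + 2.99 = 15.80.
Posterior ∝ λ^3e^(−7λ) · λ^4e^(−15.80λ) = λ^7e^(−22.80λ), i.e. Gamma(8, 22.80).
Mode = (a−1)/b = 7/22.80 ≈ 0.307.

λ̂_MAP = 0.307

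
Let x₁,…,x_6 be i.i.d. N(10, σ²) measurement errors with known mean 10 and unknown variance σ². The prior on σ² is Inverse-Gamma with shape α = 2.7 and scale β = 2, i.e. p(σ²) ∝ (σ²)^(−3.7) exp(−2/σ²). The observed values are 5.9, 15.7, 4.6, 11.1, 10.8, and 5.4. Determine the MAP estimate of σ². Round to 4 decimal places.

Sum of squared deviations about the known mean: SS = (5.9−10)² + (15.7−10)² + (4.6−10)² + (11.1−10)² + (10.8−10)² + (5.4−10)² = 101.47.
The Normal likelihood contributes (σ²)^(−n/2) exp(−SS/(2σ²)), so the posterior is Inverse-Gamma(α + n/2, β + SS/2) = Inverse-Gamma(5.7, 52.735).
The mode of Inverse-Gamma(a, b) is b/(a+1) = 52.735/6.7 ≈ 7.8709.

σ̂²_MAP = 7.8709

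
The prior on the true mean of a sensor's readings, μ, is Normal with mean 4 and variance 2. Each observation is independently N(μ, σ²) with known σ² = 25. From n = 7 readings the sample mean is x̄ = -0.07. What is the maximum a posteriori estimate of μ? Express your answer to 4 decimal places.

μ̂_MAP = 2.5390

n = 7, x̄ = -0.07.
For a Normal prior and Normal likelihood with known variance, the posterior is Normal; its mode equals its mean, the precision-weighted average.
Prior precision 1/σ₀² = 1/2 = 0.5; data precision n/σ² = 7/25 = 0.28.
μ̂ = (0.5·4 + 0.28·(-0.07)) / (0.5 + 0.28) = 1.9804/0.78 = 4951/1950 ≈ 2.5390.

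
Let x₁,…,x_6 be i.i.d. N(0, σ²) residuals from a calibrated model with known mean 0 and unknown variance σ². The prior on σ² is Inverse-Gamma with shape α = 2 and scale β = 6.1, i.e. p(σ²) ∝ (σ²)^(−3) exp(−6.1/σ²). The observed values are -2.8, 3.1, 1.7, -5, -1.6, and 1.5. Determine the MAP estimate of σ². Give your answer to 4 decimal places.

Sum of squared deviations about the known mean: SS = (-2.8−0)² + (3.1−0)² + (1.7−0)² + (-5−0)² + (-1.6−0)² + (1.5−0)² = 50.15.
The Normal likelihood contributes (σ²)^(−n/2) exp(−SS/(2σ²)), so the posterior is Inverse-Gamma(α + n/2, β + SS/2) = Inverse-Gamma(5, 31.175).
The mode of Inverse-Gamma(a, b) is b/(a+1) = 31.175/6 ≈ 5.1958.

σ̂²_MAP = 5.1958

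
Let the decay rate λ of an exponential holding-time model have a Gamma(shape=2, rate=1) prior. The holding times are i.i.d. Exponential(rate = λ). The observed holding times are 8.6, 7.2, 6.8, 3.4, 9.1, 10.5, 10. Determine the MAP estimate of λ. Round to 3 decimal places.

The Exponential(rate=λ) likelihood is ∝ λ^n e^(−λΣtᵢ). Here n = 7 and Σtᵢ = 8.6 + 7.2 + 6.8 + 3.4 + 9.1 + 10.5 + 10 = 55.6.
Posterior ∝ λe^(−1λ) · λ^7e^(−55.6λ) = λ^8e^(−56.6λ), i.e. Gamma(9, 56.6).
Mode = (a−1)/b = 8/56.6 ≈ 0.141.

λ̂_MAP = 0.141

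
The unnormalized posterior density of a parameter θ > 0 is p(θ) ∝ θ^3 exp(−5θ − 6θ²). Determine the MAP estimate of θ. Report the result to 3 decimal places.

θ̂_MAP = 0.333

ℓ'(θ) = 3/θ − 5 − 12θ. Setting this to zero and multiplying by θ: 12θ² + 5θ − 3 = 0.
θ = (−5 + √(5² + 4·12·3)) / (2·12) = (−5 + √169) / 24 = (−5 + 13)/24 = 1/3.
ℓ''(θ) = −3/θ² − 12 < 0, confirming a maximum.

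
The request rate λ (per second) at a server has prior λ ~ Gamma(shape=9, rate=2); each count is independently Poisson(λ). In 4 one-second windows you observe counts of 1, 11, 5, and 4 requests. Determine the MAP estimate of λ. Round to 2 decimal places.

λ̂_MAP = 4.83

Σxᵢ = 1+11+5+4 = 21, with n = 4.
Posterior ∝ λ^8e^(−2λ) · λ^21e^(−4λ) = λ^29e^(−6λ), i.e. Gamma(shape=30, rate=6).
The mode of a Gamma(a, b) with a ≥ 1 (shape–rate) is (a−1)/b = 29/6 ≈ 4.83.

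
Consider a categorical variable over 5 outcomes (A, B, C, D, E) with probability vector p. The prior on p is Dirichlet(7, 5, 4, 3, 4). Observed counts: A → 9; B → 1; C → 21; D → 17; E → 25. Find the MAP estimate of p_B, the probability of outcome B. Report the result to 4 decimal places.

MAP estimate of p_B = 0.0549

The posterior is Dirichlet(αᵢ + nᵢ) = Dirichlet(16, 6, 25, 20, 29).
For a Dirichlet(a₁,…,a_K) with all aᵢ > 1, the mode has j-th component (aⱼ − 1)/(Σaᵢ − K).
Here Σaᵢ = 96 and K = 5, so p_B = (6 − 1)/(96 − 5) = 5/91 ≈ 0.0549.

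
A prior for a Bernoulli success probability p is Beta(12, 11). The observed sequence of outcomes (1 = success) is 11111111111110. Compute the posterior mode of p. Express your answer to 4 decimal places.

p̂_MAP = 0.6857

Prior: Beta(12, 11).
Data: 13 successes in 14 trials (from the sequence). The binomial likelihood contributes p^13(1−p)^1, so the posterior is Beta(12+13, 11+1) = Beta(25, 12).
For Beta(a, b) with a, b > 1 the mode is (a−1)/(a+b−2) = 24/35 ≈ 0.6857.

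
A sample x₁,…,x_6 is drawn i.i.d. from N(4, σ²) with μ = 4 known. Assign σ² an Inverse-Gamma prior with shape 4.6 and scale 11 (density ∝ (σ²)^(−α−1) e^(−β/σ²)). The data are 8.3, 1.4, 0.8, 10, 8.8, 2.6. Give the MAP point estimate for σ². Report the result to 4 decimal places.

σ̂²_MAP = 6.8890

Sum of squared deviations about the known mean: SS = (8.3−4)² + (1.4−4)² + (0.8−4)² + (10−4)² + (8.8−4)² + (2.6−4)² = 96.49.
The Normal likelihood contributes (σ²)^(−n/2) exp(−SS/(2σ²)), so the posterior is Inverse-Gamma(α + n/2, β + SS/2) = Inverse-Gamma(7.6, 59.245).
The mode of Inverse-Gamma(a, b) is b/(a+1) = 59.245/8.6 ≈ 6.8890.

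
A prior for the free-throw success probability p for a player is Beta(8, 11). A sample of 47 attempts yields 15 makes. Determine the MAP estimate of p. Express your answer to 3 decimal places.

Prior: Beta(8, 11).
Data: 15 successes in 47 trials. The binomial likelihood contributes p^15(1−p)^32, so the posterior is Beta(8+15, 11+32) = Beta(23, 43).
For Beta(a, b) with a, b > 1 the mode is (a−1)/(a+b−2) = 22/64 ≈ 0.344.

p̂_MAP = 0.344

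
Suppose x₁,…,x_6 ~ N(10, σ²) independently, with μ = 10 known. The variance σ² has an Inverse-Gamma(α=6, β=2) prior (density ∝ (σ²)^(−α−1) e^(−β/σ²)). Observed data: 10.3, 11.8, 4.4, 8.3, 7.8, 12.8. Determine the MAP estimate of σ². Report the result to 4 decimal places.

σ̂²_MAP = 2.7130

Sum of squared deviations about the known mean: SS = (10.3−10)² + (11.8−10)² + (4.4−10)² + (8.3−10)² + (7.8−10)² + (12.8−10)² = 50.26.
The Normal likelihood contributes (σ²)^(−n/2) exp(−SS/(2σ²)), so the posterior is Inverse-Gamma(α + n/2, β + SS/2) = Inverse-Gamma(9, 27.13).
The mode of Inverse-Gamma(a, b) is b/(a+1) = 27.13/10 ≈ 2.7130.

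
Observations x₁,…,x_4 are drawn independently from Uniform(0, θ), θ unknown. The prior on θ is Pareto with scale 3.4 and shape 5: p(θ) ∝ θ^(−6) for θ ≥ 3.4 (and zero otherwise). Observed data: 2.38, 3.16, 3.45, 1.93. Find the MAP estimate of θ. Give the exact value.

The Uniform(0, θ) likelihood is θ^(−n) for θ ≥ max(xᵢ), zero otherwise. Here max(xᵢ) = 3.45.
Posterior ∝ θ^(−6) · θ^(−4) = θ^(−10) on θ ≥ max(3.4, 3.45) = 3.45.
This density is strictly decreasing in θ, so the posterior mode lies at the lower boundary of the support.

θ̂_MAP = 3.45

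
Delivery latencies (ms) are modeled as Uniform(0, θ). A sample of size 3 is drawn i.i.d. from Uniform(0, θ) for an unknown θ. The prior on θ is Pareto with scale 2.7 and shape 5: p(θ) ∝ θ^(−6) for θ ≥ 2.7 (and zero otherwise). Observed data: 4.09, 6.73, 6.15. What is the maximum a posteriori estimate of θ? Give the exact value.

The Uniform(0, θ) likelihood is θ^(−n) for θ ≥ max(xᵢ), zero otherwise. Here max(xᵢ) = 6.73.
Posterior ∝ θ^(−6) · θ^(−3) = θ^(−9) on θ ≥ max(2.7, 6.73) = 6.73.
This density is strictly decreasing in θ, so the posterior mode lies at the lower boundary of the support.

θ̂_MAP = 6.73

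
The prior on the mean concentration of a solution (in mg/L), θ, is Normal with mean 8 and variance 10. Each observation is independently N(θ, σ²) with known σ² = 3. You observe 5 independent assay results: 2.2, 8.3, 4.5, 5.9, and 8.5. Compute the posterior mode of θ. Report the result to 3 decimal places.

n = 5; x̄ = (2.2 + 8.3 + 4.5 + 5.9 + 8.5)/5 = 29.4/5 = 5.88.
For a Normal prior and Normal likelihood with known variance, the posterior is Normal; its mode equals its mean, the precision-weighted average.
Prior precision 1/σ₀² = 1/10 = 0.1; data precision n/σ² = 5/3.
θ̂ = (0.1·8 + (5/3)·5.88) / (0.1 + 5/3) = 10.6/(53/30) = 6.000.

θ̂_MAP = 6.000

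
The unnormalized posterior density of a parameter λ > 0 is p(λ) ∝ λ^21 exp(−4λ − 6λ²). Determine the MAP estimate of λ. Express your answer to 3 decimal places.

λ̂_MAP = 1.167

ℓ'(λ) = 21/λ − 4 − 12λ. Setting this to zero and multiplying by λ: 12λ² + 4λ − 21 = 0.
λ = (−4 + √(4² + 4·12·21)) / (2·12) = (−4 + √1024) / 24 = (−4 + 32)/24 = 7/6.
ℓ''(λ) = −21/λ² − 12 < 0, confirming a maximum.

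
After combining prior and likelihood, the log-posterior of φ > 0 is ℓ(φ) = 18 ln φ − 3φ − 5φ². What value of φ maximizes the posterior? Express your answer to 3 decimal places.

φ̂_MAP = 1.200

ℓ'(φ) = 18/φ − 3 − 10φ. Setting this to zero and multiplying by φ: 10φ² + 3φ − 18 = 0.
φ = (−3 + √(3² + 4·10·18)) / (2·10) = (−3 + √729) / 20 = (−3 + 27)/20 = 6/5.
ℓ''(φ) = −18/φ² − 10 < 0, confirming a maximum.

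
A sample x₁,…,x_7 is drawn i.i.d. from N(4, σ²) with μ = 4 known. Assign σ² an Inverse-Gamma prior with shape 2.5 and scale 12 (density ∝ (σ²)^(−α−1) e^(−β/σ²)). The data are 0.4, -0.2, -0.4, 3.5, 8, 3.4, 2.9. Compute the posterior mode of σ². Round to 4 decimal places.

σ̂²_MAP = 6.5557

Sum of squared deviations about the known mean: SS = (0.4−4)² + (-0.2−4)² + (-0.4−4)² + (3.5−4)² + (8−4)² + (3.4−4)² + (2.9−4)² = 67.78.
The Normal likelihood contributes (σ²)^(−n/2) exp(−SS/(2σ²)), so the posterior is Inverse-Gamma(α + n/2, β + SS/2) = Inverse-Gamma(6, 45.89).
The mode of Inverse-Gamma(a, b) is b/(a+1) = 45.89/7 ≈ 6.5557.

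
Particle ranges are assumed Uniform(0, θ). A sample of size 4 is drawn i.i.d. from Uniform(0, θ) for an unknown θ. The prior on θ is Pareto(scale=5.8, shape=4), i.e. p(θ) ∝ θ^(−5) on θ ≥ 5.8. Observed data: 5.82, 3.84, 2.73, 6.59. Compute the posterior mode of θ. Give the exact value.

θ̂_MAP = 6.59

The Uniform(0, θ) likelihood is θ^(−n) for θ ≥ max(xᵢ), zero otherwise. Here max(xᵢ) = 6.59.
Posterior ∝ θ^(−5) · θ^(−4) = θ^(−9) on θ ≥ max(5.8, 6.59) = 6.59.
This density is strictly decreasing in θ, so the posterior mode lies at the lower boundary of the support.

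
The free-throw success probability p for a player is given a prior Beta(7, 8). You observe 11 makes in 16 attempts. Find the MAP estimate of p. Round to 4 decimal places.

p̂_MAP = 0.5862

Prior: Beta(7, 8).
Data: 11 successes in 16 trials. The binomial likelihood contributes p^11(1−p)^5, so the posterior is Beta(7+11, 8+5) = Beta(18, 13).
For Beta(a, b) with a, b > 1 the mode is (a−1)/(a+b−2) = 17/29 ≈ 0.5862.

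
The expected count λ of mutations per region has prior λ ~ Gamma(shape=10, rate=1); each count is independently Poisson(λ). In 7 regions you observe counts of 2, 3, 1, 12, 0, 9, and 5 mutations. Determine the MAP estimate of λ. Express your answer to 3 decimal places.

Σxᵢ = 2+3+1+12+0+9+5 = 32, with n = 7.
Posterior ∝ λ^9e^(−1λ) · λ^32e^(−7λ) = λ^41e^(−8λ), i.e. Gamma(shape=42, rate=8).
The mode of a Gamma(a, b) with a ≥ 1 (shape–rate) is (a−1)/b = 41/8 ≈ 5.125.

λ̂_MAP = 5.125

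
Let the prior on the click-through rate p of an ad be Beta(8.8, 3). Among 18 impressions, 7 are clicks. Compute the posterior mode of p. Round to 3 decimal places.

p̂_MAP = 0.532

Prior: Beta(8.8, 3).
Data: 7 successes in 18 trials. The binomial likelihood contributes p^7(1−p)^11, so the posterior is Beta(8.8+7, 3+11) = Beta(15.8, 14).
For Beta(a, b) with a, b > 1 the mode is (a−1)/(a+b−2) = 14.8/27.8 ≈ 0.532.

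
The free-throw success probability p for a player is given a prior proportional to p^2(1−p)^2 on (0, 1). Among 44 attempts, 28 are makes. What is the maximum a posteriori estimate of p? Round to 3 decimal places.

The prior density ∝ p^2(1−p)^2 is the kernel of Beta(3, 3).
Data: 28 successes in 44 trials. The binomial likelihood contributes p^28(1−p)^16, so the posterior is Beta(3+28, 3+16) = Beta(31, 19).
For Beta(a, b) with a, b > 1 the mode is (a−1)/(a+b−2) = 30/48 ≈ 0.625.

p̂_MAP = 0.625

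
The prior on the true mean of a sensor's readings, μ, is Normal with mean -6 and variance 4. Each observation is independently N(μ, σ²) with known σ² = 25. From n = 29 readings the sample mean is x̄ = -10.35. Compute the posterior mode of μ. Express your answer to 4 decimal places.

n = 29, x̄ = -10.35.
For a Normal prior and Normal likelihood with known variance, the posterior is Normal; its mode equals its mean, the precision-weighted average.
Prior precision 1/σ₀² = 1/4 = 0.25; data precision n/σ² = 29/25 = 1.16.
μ̂ = (0.25·(-6) + 1.16·(-10.35)) / (0.25 + 1.16) = (-13.506)/1.41 = -2251/235 ≈ -9.5787.

μ̂_MAP = -9.5787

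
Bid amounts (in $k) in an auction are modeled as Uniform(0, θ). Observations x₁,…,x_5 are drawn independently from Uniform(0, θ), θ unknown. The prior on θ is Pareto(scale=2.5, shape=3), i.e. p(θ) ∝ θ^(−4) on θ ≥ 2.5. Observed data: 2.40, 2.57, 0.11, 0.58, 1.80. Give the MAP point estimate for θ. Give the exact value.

The Uniform(0, θ) likelihood is θ^(−n) for θ ≥ max(xᵢ), zero otherwise. Here max(xᵢ) = 2.57.
Posterior ∝ θ^(−4) · θ^(−5) = θ^(−9) on θ ≥ max(2.5, 2.57) = 2.57.
This density is strictly decreasing in θ, so the posterior mode lies at the lower boundary of the support.

θ̂_MAP = 2.57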